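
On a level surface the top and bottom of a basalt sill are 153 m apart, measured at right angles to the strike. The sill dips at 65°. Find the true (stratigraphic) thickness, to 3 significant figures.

True thickness t = w · sin(dip) = 153 × sin 65°
t = 153 × 0.9063 = 138.665 m

139 m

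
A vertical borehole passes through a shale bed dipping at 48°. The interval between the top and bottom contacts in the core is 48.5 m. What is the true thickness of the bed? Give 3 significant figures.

32.5 m

True thickness t = h · cos(dip) = 48.5 × cos 48°
t = 48.5 × 0.6691 = 32.453 m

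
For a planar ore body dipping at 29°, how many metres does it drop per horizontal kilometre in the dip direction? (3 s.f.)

554 m

drop per km = 1000 × tan 29° = 1000 × 0.5543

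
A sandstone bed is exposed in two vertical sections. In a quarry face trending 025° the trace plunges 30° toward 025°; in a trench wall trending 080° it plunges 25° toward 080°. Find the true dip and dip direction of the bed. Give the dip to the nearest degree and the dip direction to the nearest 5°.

true dip 31°, dip direction 040°

The two traces are lines in the plane: v₁ = (sin 25°·cos 30°, cos 25°·cos 30°, −sin 30°), v₂ = (sin 80°·cos 25°, cos 80°·cos 25°, −sin 25°).
n = v₁ × v₂ = (0.253, 0.292, 0.643) (taken with n_z > 0).
tan δ = √(n_x²+n_y²)/n_z = 0.386/0.643, so δ = 31.0°.
Dip direction = azimuth of (n_x, n_y) = atan2(0.253, 0.292) = 41°.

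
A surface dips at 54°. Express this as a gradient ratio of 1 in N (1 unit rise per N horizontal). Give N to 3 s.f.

1 in 0.727

1 : N means tan θ = 1/N, so N = 1/tan 54° = 1/1.3764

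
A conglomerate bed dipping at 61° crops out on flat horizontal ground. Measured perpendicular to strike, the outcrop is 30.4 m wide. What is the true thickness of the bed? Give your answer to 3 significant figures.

True thickness t = w · sin(dip) = 30.4 × sin 61°
t = 30.4 × 0.8746 = 26.588 m

26.6 m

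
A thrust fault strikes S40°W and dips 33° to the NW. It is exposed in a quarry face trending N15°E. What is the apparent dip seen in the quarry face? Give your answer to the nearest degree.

15°

Angle between strike (S40°W) and section (N15°E): β = 25°.
tan α = tan 33° × sin 25° = 0.6494 × 0.4226 = 0.2745
apparent dip = arctan 0.2745 = 15.35°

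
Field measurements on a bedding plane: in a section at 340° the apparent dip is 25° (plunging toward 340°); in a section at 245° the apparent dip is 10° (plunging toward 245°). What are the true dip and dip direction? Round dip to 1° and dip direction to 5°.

true dip 27°, dip direction 315°

Represent each trace as a vector plunging at its apparent dip toward its trend (east-north-up frame): v₁ = (-0.310, 0.852, -0.423), v₂ = (-0.893, -0.416, -0.174).
Cross product v₁ × v₂ gives the pole to the plane: n ∝ (-0.324, 0.323, 0.889).
True dip = arccos(n_z / |n|) = arccos(0.8892) = 27.2°.
Dip direction = azimuth of (n_x, n_y) = atan2(-0.324, 0.323) = 315°.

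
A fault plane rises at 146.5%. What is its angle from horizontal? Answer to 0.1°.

55.7°

tan θ = 146.5/100 = 1.4650
θ = arctan(1.4650) = 55.68°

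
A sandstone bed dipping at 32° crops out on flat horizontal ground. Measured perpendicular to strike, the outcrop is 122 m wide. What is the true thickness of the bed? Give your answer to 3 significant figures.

True thickness t = w · sin(dip) = 122 × sin 32°
t = 122 × 0.5299 = 64.650 m

64.7 m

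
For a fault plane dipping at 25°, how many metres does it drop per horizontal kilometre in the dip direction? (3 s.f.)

466 m

drop per km = 1000 × tan 25° = 1000 × 0.4663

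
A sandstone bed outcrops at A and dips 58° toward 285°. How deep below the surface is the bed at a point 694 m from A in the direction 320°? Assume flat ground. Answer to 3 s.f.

910 m

The hole lies 35° from the dip direction, so the down-dip offset is 694 × cos 35° = 568.49 m.
Depth = down-dip offset × tan(dip) = 568.49 × tan 58° = 568.49 × 1.6003
Depth = 909.78 m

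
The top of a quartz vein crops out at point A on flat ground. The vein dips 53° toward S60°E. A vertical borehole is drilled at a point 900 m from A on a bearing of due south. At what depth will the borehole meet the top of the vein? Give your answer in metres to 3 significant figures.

The hole lies 60° from the dip direction, so the down-dip offset is 900 × cos 60° = 450.00 m.
Depth = down-dip offset × tan(dip) = 450.00 × tan 53° = 450.00 × 1.3270
Depth = 597.17 m

597 m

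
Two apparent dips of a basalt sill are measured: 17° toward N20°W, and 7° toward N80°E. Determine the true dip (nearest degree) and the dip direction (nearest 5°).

true dip 19°, dip direction 010°

Each apparent-dip line lies in the plane. As unit vectors (x east, y north, z up), v₁ plunges 17°→N20°W and v₂ plunges 7°→N80°E.
Cross product v₁ × v₂ gives the pole to the plane: n ∝ (0.059, 0.326, 0.935).
Dip δ = arctan(|n_h|/n_z) = arctan(0.331/0.935) = 19.5°.
Dip direction = azimuth of (n_x, n_y) = atan2(0.059, 0.326) = 10°.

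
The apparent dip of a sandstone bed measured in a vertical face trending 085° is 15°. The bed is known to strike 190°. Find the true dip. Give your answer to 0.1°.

β = acute angle between strike 190° and section 085° = 75°.
tan δ = tan α / sin β = tan 15° / sin 75° = 0.2679 / 0.9659 = 0.2774
true dip = arctan 0.2774 = 15.50°

15.5°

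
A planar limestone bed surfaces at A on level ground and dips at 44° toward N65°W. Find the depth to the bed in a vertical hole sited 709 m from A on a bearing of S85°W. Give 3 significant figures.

593 m

The hole lies 30° from the dip direction, so the down-dip offset is 709 × cos 30° = 614.01 m.
Depth = down-dip offset × tan(dip) = 614.01 × tan 44° = 614.01 × 0.9657
Depth = 592.94 m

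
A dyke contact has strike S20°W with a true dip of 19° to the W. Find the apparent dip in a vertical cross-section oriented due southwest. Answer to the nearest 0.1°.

The section lies 25° from the strike.
tan(apparent dip) = tan 19° · sin 25° = 0.1455
apparent dip = arctan 0.1455 = 8.28°

8.3°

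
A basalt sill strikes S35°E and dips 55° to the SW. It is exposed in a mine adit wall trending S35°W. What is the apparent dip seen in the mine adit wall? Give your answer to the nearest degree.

Angle between strike (S35°E) and section (S35°W): β = 70°.
tan(apparent dip) = tan 55° · sin 70° = 1.3420
apparent dip = arctan 1.3420 = 53.31°

53°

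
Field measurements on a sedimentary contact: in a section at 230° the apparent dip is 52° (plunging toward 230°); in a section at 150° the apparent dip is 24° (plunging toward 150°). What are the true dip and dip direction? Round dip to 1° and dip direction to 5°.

Represent each trace as a vector plunging at its apparent dip toward its trend (east-north-up frame): v₁ = (-0.472, -0.396, -0.788), v₂ = (0.457, -0.791, -0.407).
The plane normal is n = v₁ × v₂ ∝ (-0.462, -0.552, 0.554).
Dip δ = arctan(|n_h|/n_z) = arctan(0.720/0.554) = 52.4°.
Dip direction = azimuth of (n_x, n_y) = atan2(-0.462, -0.552) = 220°.

true dip 52°, dip direction 220°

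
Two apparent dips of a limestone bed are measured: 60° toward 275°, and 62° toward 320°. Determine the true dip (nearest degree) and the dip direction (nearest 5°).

true dip 63°, dip direction 305°

The two traces are lines in the plane: v₁ = (sin 275°·cos 60°, cos 275°·cos 60°, −sin 60°), v₂ = (sin 320°·cos 62°, cos 320°·cos 62°, −sin 62°).
n = v₁ × v₂ = (-0.273, 0.178, 0.166) (taken with n_z > 0).
tan δ = √(n_x²+n_y²)/n_z = 0.326/0.166, so δ = 63.0°.
Dip direction = atan2(-0.273, 0.178) = 303° (azimuth of n's horizontal projection).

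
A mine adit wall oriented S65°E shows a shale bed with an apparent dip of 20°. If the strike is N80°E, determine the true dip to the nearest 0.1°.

32.4°

β = acute angle between strike N80°E and section S65°E = 35°.
tan δ = tan α / sin β = tan 20° / sin 35° = 0.3640 / 0.5736 = 0.6346
δ = arctan(0.6346) = 32.40°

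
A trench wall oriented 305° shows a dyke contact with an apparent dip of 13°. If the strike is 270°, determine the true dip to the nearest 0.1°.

21.9°

β = acute angle between strike 270° and section 305° = 35°.
tan(true dip) = tan 13° / sin 35° = 0.4025
true dip = arctan 0.4025 = 21.93°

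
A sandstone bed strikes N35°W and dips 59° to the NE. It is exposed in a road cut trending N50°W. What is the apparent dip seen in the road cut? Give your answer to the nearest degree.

The strike is N35°W and the section trends N50°W; the acute angle between them is β = 15°.
tan α = tan 59° × sin 15° = 1.6643 × 0.2588 = 0.4307
α = arctan(0.4307) = 23.30°

23°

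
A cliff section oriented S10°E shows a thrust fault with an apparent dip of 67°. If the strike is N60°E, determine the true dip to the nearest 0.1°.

The section is 70° from the strike.
tan(true dip) = tan 67° / sin 70° = 2.5070
δ = arctan(2.5070) = 68.25°

68.3°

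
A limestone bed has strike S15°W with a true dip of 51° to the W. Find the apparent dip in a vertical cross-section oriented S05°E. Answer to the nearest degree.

Angle between strike (S15°W) and section (S05°E): β = 20°.
tan(apparent dip) = tan 51° · sin 20° = 0.4224
α = arctan(0.4224) = 22.90°

23°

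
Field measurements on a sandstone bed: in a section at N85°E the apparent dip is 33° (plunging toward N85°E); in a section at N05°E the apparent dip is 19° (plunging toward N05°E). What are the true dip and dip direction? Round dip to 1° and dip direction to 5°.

true dip 35°, dip direction 065°

Each apparent-dip line lies in the plane. As unit vectors (x east, y north, z up), v₁ plunges 33°→N85°E and v₂ plunges 19°→N05°E.
Cross product v₁ × v₂ gives the pole to the plane: n ∝ (0.489, 0.227, 0.781).
True dip = arccos(n_z / |n|) = arccos(0.8228) = 34.6°.
Dip direction = azimuth of (n_x, n_y) = atan2(0.489, 0.227) = 65°.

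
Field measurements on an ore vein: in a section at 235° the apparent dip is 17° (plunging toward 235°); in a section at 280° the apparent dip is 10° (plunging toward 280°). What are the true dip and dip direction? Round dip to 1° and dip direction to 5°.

true dip 17°, dip direction 225°

The two traces are lines in the plane: v₁ = (sin 235°·cos 17°, cos 235°·cos 17°, −sin 17°), v₂ = (sin 280°·cos 10°, cos 280°·cos 10°, −sin 10°).
n = v₁ × v₂ = (-0.145, -0.148, 0.666) (taken with n_z > 0).
tan δ = √(n_x²+n_y²)/n_z = 0.207/0.666, so δ = 17.3°.
The horizontal component of n points toward azimuth atan2(n_x, n_y) = 225°, the dip direction.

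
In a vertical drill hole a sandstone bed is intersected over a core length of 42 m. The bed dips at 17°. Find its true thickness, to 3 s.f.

True thickness t = h · cos(dip) = 42 × cos 17°
t = 42 × 0.9563 = 40.165 m

40.2 m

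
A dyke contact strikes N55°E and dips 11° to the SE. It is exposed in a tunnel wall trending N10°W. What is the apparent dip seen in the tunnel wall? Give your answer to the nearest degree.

The section lies 65° from the strike.
tan α = tan 11° × sin 65° = 0.1944 × 0.9063 = 0.1762
apparent dip = arctan 0.1762 = 9.99°

10°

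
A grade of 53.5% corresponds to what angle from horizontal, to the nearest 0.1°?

tan θ = 53.5/100 = 0.5350
θ = arctan(0.5350) = 28.15°

28.1°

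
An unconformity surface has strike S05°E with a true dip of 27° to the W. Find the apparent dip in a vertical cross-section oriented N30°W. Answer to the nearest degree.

12°

The section lies 25° from the strike.
tan α = tan 27° × sin 25° = 0.5095 × 0.4226 = 0.2153
α = arctan(0.2153) = 12.15°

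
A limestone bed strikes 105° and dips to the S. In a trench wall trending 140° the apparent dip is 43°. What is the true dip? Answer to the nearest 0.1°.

58.4°

β = acute angle between strike 105° and section 140° = 35°.
tan δ = tan α / sin β = tan 43° / sin 35° = 0.9325 / 0.5736 = 1.6258
true dip = arctan 1.6258 = 58.40°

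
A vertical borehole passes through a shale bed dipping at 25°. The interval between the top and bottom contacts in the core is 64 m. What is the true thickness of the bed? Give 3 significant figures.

58.0 m

True thickness t = h · cos(dip) = 64 × cos 25°
t = 64 × 0.9063 = 58.004 m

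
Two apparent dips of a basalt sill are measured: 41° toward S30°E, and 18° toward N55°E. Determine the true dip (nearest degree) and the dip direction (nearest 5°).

true dip 44°, dip direction 125°

The two traces are lines in the plane: v₁ = (sin 150°·cos 41°, cos 150°·cos 41°, −sin 41°), v₂ = (sin 55°·cos 18°, cos 55°·cos 18°, −sin 18°).
n = v₁ × v₂ = (0.560, -0.395, 0.715) (taken with n_z > 0).
tan δ = √(n_x²+n_y²)/n_z = 0.685/0.715, so δ = 43.8°.
Dip direction = atan2(0.560, -0.395) = 125° (azimuth of n's horizontal projection).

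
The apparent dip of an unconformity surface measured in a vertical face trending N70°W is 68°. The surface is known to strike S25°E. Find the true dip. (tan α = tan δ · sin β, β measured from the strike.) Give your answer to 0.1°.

The section is 45° from the strike.
tan(true dip) = tan 68° / sin 45° = 3.5003
δ = arctan(3.5003) = 74.06°

74.1°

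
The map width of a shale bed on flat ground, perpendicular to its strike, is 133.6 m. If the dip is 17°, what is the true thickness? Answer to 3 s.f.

True thickness t = w · sin(dip) = 133.6 × sin 17°
t = 133.6 × 0.2924 = 39.061 m

39.1 m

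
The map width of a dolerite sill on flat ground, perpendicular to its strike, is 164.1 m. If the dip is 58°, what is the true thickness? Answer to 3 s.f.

True thickness t = w · sin(dip) = 164.1 × sin 58°
t = 164.1 × 0.8480 = 139.165 m

139 m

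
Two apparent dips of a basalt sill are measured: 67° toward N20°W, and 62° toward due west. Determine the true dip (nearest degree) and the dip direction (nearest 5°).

The two traces are lines in the plane: v₁ = (sin 340°·cos 67°, cos 340°·cos 67°, −sin 67°), v₂ = (sin 270°·cos 62°, cos 270°·cos 62°, −sin 62°).
Cross product v₁ × v₂ gives the pole to the plane: n ∝ (-0.324, 0.314, 0.172).
tan δ = √(n_x²+n_y²)/n_z = 0.451/0.172, so δ = 69.1°.
The horizontal component of n points toward azimuth atan2(n_x, n_y) = 314°, the dip direction.

true dip 69°, dip direction 315°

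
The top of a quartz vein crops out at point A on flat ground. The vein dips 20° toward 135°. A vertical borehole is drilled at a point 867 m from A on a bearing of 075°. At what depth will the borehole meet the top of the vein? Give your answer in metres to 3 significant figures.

The hole lies 60° from the dip direction, so the down-dip offset is 867 × cos 60° = 433.50 m.
Depth = down-dip offset × tan(dip) = 433.50 × tan 20° = 433.50 × 0.3640
Depth = 157.78 m

158 m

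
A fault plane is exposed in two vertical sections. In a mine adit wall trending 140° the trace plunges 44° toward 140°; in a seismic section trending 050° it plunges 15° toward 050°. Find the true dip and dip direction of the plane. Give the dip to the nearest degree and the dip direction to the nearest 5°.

true dip 45°, dip direction 125°

Each apparent-dip line lies in the plane. As unit vectors (x east, y north, z up), v₁ plunges 44°→140° and v₂ plunges 15°→050°.
The plane normal is n = v₁ × v₂ ∝ (0.574, -0.394, 0.695).
True dip = arccos(n_z / |n|) = arccos(0.7063) = 45.1°.
Dip direction = atan2(0.574, -0.394) = 124° (azimuth of n's horizontal projection).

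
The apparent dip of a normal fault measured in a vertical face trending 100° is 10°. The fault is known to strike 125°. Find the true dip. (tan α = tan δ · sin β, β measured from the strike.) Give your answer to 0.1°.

22.6°

The section is 25° from the strike.
tan δ = tan α / sin β = tan 10° / sin 25° = 0.1763 / 0.4226 = 0.4172
true dip = arctan 0.4172 = 22.65°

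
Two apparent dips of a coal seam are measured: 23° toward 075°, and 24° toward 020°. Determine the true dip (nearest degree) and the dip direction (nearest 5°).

true dip 26°, dip direction 045°

Represent each trace as a vector plunging at its apparent dip toward its trend (east-north-up frame): v₁ = (0.889, 0.238, -0.391), v₂ = (0.312, 0.858, -0.407).
n = v₁ × v₂ = (0.239, 0.240, 0.689) (taken with n_z > 0).
True dip = arccos(n_z / |n|) = arccos(0.8977) = 26.1°.
Dip direction = atan2(0.239, 0.240) = 45° (azimuth of n's horizontal projection).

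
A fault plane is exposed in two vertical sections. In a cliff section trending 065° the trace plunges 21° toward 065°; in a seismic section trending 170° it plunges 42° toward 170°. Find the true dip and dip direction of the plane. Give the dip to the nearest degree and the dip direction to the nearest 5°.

true dip 48°, dip direction 135°

Represent each trace as a vector plunging at its apparent dip toward its trend (east-north-up frame): v₁ = (0.846, 0.395, -0.358), v₂ = (0.129, -0.732, -0.669).
The plane normal is n = v₁ × v₂ ∝ (0.526, -0.520, 0.670).
Dip δ = arctan(|n_h|/n_z) = arctan(0.740/0.670) = 47.8°.
The horizontal component of n points toward azimuth atan2(n_x, n_y) = 135°, the dip direction.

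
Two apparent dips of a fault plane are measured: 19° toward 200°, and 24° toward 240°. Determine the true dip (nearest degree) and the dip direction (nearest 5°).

Each apparent-dip line lies in the plane. As unit vectors (x east, y north, z up), v₁ plunges 19°→200° and v₂ plunges 24°→240°.
n = v₁ × v₂ = (-0.213, -0.126, 0.555) (taken with n_z > 0).
tan δ = √(n_x²+n_y²)/n_z = 0.247/0.555, so δ = 24.0°.
Dip direction = azimuth of (n_x, n_y) = atan2(-0.213, -0.126) = 239°.

true dip 24°, dip direction 240°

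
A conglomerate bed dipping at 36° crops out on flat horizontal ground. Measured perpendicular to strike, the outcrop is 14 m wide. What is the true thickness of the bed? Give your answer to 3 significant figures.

8.23 m

True thickness t = w · sin(dip) = 14 × sin 36°
t = 14 × 0.5878 = 8.229 m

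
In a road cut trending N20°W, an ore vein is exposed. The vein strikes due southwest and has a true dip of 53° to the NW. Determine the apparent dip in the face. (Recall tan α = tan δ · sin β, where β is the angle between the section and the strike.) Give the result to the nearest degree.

50°

The strike is due southwest and the section trends N20°W; the acute angle between them is β = 65°.
tan(apparent dip) = tan 53° · sin 65° = 1.2027
α = arctan(1.2027) = 50.26°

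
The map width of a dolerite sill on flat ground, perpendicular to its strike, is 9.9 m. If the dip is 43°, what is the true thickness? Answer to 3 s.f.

True thickness t = w · sin(dip) = 9.9 × sin 43°
t = 9.9 × 0.6820 = 6.752 m

6.75 m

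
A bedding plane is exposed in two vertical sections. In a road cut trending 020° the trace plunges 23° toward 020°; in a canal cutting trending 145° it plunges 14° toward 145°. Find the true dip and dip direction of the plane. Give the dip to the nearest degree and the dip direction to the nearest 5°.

Represent each trace as a vector plunging at its apparent dip toward its trend (east-north-up frame): v₁ = (0.315, 0.865, -0.391), v₂ = (0.557, -0.795, -0.242).
n = v₁ × v₂ = (0.520, 0.141, 0.732) (taken with n_z > 0).
tan δ = √(n_x²+n_y²)/n_z = 0.539/0.732, so δ = 36.4°.
Dip direction = azimuth of (n_x, n_y) = atan2(0.520, 0.141) = 75°.

true dip 36°, dip direction 075°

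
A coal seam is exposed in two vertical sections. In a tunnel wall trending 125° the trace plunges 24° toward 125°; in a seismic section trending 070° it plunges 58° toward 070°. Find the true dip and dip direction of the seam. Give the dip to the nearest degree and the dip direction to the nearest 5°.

Represent each trace as a vector plunging at its apparent dip toward its trend (east-north-up frame): v₁ = (0.748, -0.524, -0.407), v₂ = (0.498, 0.181, -0.848).
Cross product v₁ × v₂ gives the pole to the plane: n ∝ (0.518, 0.432, 0.397).
tan δ = √(n_x²+n_y²)/n_z = 0.675/0.397, so δ = 59.6°.
The horizontal component of n points toward azimuth atan2(n_x, n_y) = 50°, the dip direction.

true dip 60°, dip direction 050°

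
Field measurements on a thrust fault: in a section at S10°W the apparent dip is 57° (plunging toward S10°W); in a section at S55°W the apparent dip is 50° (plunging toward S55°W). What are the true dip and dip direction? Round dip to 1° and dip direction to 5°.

Each apparent-dip line lies in the plane. As unit vectors (x east, y north, z up), v₁ plunges 57°→S10°W and v₂ plunges 50°→S55°W.
The plane normal is n = v₁ × v₂ ∝ (-0.102, -0.369, 0.248).
tan δ = √(n_x²+n_y²)/n_z = 0.383/0.248, so δ = 57.1°.
The horizontal component of n points toward azimuth atan2(n_x, n_y) = 195°, the dip direction.

true dip 57°, dip direction 195°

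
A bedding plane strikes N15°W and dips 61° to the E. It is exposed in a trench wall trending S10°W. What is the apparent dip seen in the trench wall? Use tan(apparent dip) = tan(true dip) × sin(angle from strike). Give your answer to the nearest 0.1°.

37.3°

Angle between strike (N15°W) and section (S10°W): β = 25°.
tan α = tan 61° × sin 25° = 1.8040 × 0.4226 = 0.7624
apparent dip = arctan 0.7624 = 37.32°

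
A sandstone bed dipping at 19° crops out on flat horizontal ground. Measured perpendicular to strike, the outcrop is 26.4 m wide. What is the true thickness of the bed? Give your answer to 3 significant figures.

True thickness t = w · sin(dip) = 26.4 × sin 19°
t = 26.4 × 0.3256 = 8.595 m

8.59 m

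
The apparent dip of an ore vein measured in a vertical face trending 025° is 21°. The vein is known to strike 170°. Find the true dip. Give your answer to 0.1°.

β = acute angle between strike 170° and section 025° = 35°.
tan(true dip) = tan 21° / sin 35° = 0.6692
true dip = arctan 0.6692 = 33.79°

33.8°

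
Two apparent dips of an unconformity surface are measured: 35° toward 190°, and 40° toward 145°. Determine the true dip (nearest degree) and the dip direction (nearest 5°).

true dip 40°, dip direction 155°

Each apparent-dip line lies in the plane. As unit vectors (x east, y north, z up), v₁ plunges 35°→190° and v₂ plunges 40°→145°.
Cross product v₁ × v₂ gives the pole to the plane: n ∝ (0.159, -0.343, 0.444).
True dip = arccos(n_z / |n|) = arccos(0.7610) = 40.5°.
Dip direction = azimuth of (n_x, n_y) = atan2(0.159, -0.343) = 155°.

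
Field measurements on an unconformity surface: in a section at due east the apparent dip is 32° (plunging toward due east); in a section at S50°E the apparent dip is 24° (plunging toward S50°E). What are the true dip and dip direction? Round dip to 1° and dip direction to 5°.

Represent each trace as a vector plunging at its apparent dip toward its trend (east-north-up frame): v₁ = (0.848, 0.000, -0.530), v₂ = (0.700, -0.587, -0.407).
n = v₁ × v₂ = (0.311, 0.026, 0.498) (taken with n_z > 0).
tan δ = √(n_x²+n_y²)/n_z = 0.312/0.498, so δ = 32.1°.
The horizontal component of n points toward azimuth atan2(n_x, n_y) = 85°, the dip direction.

true dip 32°, dip direction 085°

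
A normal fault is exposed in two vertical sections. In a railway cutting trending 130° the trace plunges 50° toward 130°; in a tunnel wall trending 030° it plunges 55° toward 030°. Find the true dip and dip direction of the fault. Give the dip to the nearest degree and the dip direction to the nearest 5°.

Represent each trace as a vector plunging at its apparent dip toward its trend (east-north-up frame): v₁ = (0.492, -0.413, -0.766), v₂ = (0.287, 0.497, -0.819).
Cross product v₁ × v₂ gives the pole to the plane: n ∝ (0.719, 0.184, 0.363).
tan δ = √(n_x²+n_y²)/n_z = 0.742/0.363, so δ = 63.9°.
The horizontal component of n points toward azimuth atan2(n_x, n_y) = 76°, the dip direction.

true dip 64°, dip direction 075°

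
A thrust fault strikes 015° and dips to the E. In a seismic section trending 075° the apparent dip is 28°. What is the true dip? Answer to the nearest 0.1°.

31.5°

β = acute angle between strike 015° and section 075° = 60°.
tan δ = tan α / sin β = tan 28° / sin 60° = 0.5317 / 0.8660 = 0.6140
true dip = arctan 0.6140 = 31.55°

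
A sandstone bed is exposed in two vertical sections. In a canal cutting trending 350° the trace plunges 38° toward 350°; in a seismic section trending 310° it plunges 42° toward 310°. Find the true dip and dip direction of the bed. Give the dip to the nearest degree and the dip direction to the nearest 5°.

Represent each trace as a vector plunging at its apparent dip toward its trend (east-north-up frame): v₁ = (-0.137, 0.776, -0.616), v₂ = (-0.569, 0.478, -0.669).
Cross product v₁ × v₂ gives the pole to the plane: n ∝ (-0.225, 0.259, 0.376).
tan δ = √(n_x²+n_y²)/n_z = 0.343/0.376, so δ = 42.4°.
Dip direction = atan2(-0.225, 0.259) = 319° (azimuth of n's horizontal projection).

true dip 42°, dip direction 320°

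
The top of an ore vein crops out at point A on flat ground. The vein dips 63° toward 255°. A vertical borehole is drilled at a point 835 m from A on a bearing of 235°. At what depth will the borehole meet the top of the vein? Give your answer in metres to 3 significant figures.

The hole lies 20° from the dip direction, so the down-dip offset is 835 × cos 20° = 784.64 m.
Depth = down-dip offset × tan(dip) = 784.64 × tan 63° = 784.64 × 1.9626
Depth = 1539.95 m

1540 m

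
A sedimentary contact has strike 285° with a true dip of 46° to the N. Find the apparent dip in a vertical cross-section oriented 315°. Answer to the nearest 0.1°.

Angle between strike (285°) and section (315°): β = 30°.
tan(apparent dip) = tan 46° · sin 30° = 0.5178
apparent dip = arctan 0.5178 = 27.37°

27.4°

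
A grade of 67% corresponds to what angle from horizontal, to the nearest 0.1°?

33.8°

tan θ = 67/100 = 0.6700
θ = arctan(0.6700) = 33.82°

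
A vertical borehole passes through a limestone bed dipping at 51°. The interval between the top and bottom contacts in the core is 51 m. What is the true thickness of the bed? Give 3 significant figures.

True thickness t = h · cos(dip) = 51 × cos 51°
t = 51 × 0.6293 = 32.095 m

32.1 m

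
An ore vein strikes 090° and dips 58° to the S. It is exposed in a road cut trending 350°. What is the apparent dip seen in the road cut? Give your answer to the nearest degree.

The strike is 090° and the section trends 350°; the acute angle between them is β = 80°.
tan α = tan 58° × sin 80° = 1.6003 × 0.9848 = 1.5760
α = arctan(1.5760) = 57.60°

58°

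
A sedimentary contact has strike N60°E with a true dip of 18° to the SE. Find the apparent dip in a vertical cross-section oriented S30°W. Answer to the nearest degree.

9°

The section lies 30° from the strike.
tan α = tan 18° × sin 30° = 0.3249 × 0.5000 = 0.1625
α = arctan(0.1625) = 9.23°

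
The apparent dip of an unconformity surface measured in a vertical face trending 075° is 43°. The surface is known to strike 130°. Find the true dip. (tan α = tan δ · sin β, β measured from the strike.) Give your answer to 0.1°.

48.7°

The section is 55° from the strike.
tan δ = tan α / sin β = tan 43° / sin 55° = 0.9325 / 0.8192 = 1.1384
δ = arctan(1.1384) = 48.70°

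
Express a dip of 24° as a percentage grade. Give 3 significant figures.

grade % = 100 × tan 24° = 100 × 0.4452

44.5%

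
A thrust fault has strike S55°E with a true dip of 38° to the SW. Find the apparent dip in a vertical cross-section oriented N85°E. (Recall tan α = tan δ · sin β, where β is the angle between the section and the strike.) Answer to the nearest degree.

27°

The section lies 40° from the strike.
tan(apparent dip) = tan 38° · sin 40° = 0.5022
α = arctan(0.5022) = 26.67°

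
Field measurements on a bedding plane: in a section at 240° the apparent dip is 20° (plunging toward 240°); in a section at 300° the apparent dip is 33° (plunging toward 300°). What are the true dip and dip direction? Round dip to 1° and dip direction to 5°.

The two traces are lines in the plane: v₁ = (sin 240°·cos 20°, cos 240°·cos 20°, −sin 20°), v₂ = (sin 300°·cos 33°, cos 300°·cos 33°, −sin 33°).
n = v₁ × v₂ = (-0.399, 0.195, 0.683) (taken with n_z > 0).
Dip δ = arctan(|n_h|/n_z) = arctan(0.444/0.683) = 33.1°.
Dip direction = atan2(-0.399, 0.195) = 296° (azimuth of n's horizontal projection).

true dip 33°, dip direction 295°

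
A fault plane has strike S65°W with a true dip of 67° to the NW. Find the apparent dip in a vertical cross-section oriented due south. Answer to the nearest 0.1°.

64.9°

The strike is S65°W and the section trends due south; the acute angle between them is β = 65°.
tan α = tan 67° × sin 65° = 2.3559 × 0.9063 = 2.1351
α = arctan(2.1351) = 64.90°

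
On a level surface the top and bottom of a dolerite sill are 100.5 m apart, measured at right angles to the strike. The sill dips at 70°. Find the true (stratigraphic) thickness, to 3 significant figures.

True thickness t = w · sin(dip) = 100.5 × sin 70°
t = 100.5 × 0.9397 = 94.439 m

94.4 m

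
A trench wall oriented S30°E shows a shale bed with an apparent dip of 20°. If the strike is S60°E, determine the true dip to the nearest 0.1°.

36.1°

β = acute angle between strike S60°E and section S30°E = 30°.
tan δ = tan α / sin β = tan 20° / sin 30° = 0.3640 / 0.5000 = 0.7279
δ = arctan(0.7279) = 36.05°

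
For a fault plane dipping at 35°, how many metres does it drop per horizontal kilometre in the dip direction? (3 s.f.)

700 m

drop per km = 1000 × tan 35° = 1000 × 0.7002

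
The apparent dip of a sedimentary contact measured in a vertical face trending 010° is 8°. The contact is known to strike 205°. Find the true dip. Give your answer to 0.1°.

β = acute angle between strike 205° and section 010° = 15°.
tan δ = tan α / sin β = tan 8° / sin 15° = 0.1405 / 0.2588 = 0.5430
true dip = arctan 0.5430 = 28.50°

28.5°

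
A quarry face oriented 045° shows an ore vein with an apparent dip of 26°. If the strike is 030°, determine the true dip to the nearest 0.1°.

The section is 15° from the strike.
tan(true dip) = tan 26° / sin 15° = 1.8845
true dip = arctan 1.8845 = 62.05°

62.0°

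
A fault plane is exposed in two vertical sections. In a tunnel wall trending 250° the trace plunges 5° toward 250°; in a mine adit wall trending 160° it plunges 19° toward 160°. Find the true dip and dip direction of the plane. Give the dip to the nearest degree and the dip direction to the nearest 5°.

Represent each trace as a vector plunging at its apparent dip toward its trend (east-north-up frame): v₁ = (-0.936, -0.341, -0.087), v₂ = (0.323, -0.888, -0.326).
Cross product v₁ × v₂ gives the pole to the plane: n ∝ (0.033, -0.333, 0.942).
tan δ = √(n_x²+n_y²)/n_z = 0.335/0.942, so δ = 19.6°.
Dip direction = atan2(0.033, -0.333) = 174° (azimuth of n's horizontal projection).

true dip 20°, dip direction 175°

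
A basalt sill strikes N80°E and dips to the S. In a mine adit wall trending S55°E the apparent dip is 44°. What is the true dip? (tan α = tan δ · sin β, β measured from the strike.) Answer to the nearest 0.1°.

53.8°

The section is 45° from the strike.
tan δ = tan α / sin β = tan 44° / sin 45° = 0.9657 / 0.7071 = 1.3657
δ = arctan(1.3657) = 53.79°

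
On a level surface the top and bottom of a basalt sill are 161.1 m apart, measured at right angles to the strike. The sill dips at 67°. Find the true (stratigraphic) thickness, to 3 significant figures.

148 m

True thickness t = w · sin(dip) = 161.1 × sin 67°
t = 161.1 × 0.9205 = 148.293 m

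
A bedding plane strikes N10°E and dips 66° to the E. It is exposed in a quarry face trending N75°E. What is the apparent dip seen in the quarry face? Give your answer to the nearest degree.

64°

The strike is N10°E and the section trends N75°E; the acute angle between them is β = 65°.
tan α = tan 66° × sin 65° = 2.2460 × 0.9063 = 2.0356
α = arctan(2.0356) = 63.84°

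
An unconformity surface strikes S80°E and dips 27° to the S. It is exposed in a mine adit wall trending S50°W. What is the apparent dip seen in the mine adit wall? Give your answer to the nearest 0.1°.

Angle between strike (S80°E) and section (S50°W): β = 50°.
tan α = tan 27° × sin 50° = 0.5095 × 0.7660 = 0.3903
apparent dip = arctan 0.3903 = 21.32°

21.3°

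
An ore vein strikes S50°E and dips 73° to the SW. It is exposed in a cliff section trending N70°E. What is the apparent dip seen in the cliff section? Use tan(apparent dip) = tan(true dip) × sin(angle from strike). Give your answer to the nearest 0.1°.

The strike is S50°E and the section trends N70°E; the acute angle between them is β = 60°.
tan(apparent dip) = tan 73° · sin 60° = 2.8326
apparent dip = arctan 2.8326 = 70.56°

70.6°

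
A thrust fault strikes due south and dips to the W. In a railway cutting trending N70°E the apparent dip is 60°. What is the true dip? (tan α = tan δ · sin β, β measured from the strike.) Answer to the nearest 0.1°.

61.5°

β = acute angle between strike due south and section N70°E = 70°.
tan δ = tan α / sin β = tan 60° / sin 70° = 1.7321 / 0.9397 = 1.8432
δ = arctan(1.8432) = 61.52°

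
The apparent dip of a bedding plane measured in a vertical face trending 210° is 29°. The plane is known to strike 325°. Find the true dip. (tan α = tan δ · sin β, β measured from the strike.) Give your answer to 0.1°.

31.5°

The section is 65° from the strike.
tan δ = tan α / sin β = tan 29° / sin 65° = 0.5543 / 0.9063 = 0.6116
δ = arctan(0.6116) = 31.45°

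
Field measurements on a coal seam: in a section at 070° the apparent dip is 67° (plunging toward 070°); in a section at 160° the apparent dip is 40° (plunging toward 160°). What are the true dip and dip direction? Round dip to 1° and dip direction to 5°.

Represent each trace as a vector plunging at its apparent dip toward its trend (east-north-up frame): v₁ = (0.367, 0.134, -0.921), v₂ = (0.262, -0.720, -0.643).
n = v₁ × v₂ = (0.749, 0.005, 0.299) (taken with n_z > 0).
True dip = arccos(n_z / |n|) = arccos(0.3713) = 68.2°.
Dip direction = atan2(0.749, 0.005) = 90° (azimuth of n's horizontal projection).

true dip 68°, dip direction 090°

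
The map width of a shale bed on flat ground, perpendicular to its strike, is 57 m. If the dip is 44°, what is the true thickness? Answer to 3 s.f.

39.6 m

True thickness t = w · sin(dip) = 57 × sin 44°
t = 57 × 0.6947 = 39.596 m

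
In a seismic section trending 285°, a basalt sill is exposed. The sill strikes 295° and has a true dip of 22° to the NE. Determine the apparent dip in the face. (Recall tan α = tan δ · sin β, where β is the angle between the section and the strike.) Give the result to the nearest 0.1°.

The section lies 10° from the strike.
tan α = tan 22° × sin 10° = 0.4040 × 0.1736 = 0.0702
α = arctan(0.0702) = 4.01°

4.0°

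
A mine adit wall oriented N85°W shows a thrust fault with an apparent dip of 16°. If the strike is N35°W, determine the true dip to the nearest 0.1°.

20.5°

β = acute angle between strike N35°W and section N85°W = 50°.
tan(true dip) = tan 16° / sin 50° = 0.3743
true dip = arctan 0.3743 = 20.52°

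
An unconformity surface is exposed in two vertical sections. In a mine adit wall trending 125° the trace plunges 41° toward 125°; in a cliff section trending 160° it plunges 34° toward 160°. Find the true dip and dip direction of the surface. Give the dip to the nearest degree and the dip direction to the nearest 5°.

true dip 41°, dip direction 120°

The two traces are lines in the plane: v₁ = (sin 125°·cos 41°, cos 125°·cos 41°, −sin 41°), v₂ = (sin 160°·cos 34°, cos 160°·cos 34°, −sin 34°).
n = v₁ × v₂ = (0.269, -0.160, 0.359) (taken with n_z > 0).
True dip = arccos(n_z / |n|) = arccos(0.7538) = 41.1°.
Dip direction = atan2(0.269, -0.160) = 121° (azimuth of n's horizontal projection).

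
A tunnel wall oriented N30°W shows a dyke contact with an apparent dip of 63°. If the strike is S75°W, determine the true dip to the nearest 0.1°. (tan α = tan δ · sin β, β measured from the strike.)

β = acute angle between strike S75°W and section N30°W = 75°.
tan(true dip) = tan 63° / sin 75° = 2.0318
true dip = arctan 2.0318 = 63.80°

63.8°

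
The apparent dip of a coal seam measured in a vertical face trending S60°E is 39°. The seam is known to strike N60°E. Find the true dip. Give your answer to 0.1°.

43.1°

The section is 60° from the strike.
tan(true dip) = tan 39° / sin 60° = 0.9351
δ = arctan(0.9351) = 43.08°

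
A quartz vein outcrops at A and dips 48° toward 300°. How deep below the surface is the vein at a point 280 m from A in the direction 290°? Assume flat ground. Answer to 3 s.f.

The hole lies 10° from the dip direction, so the down-dip offset is 280 × cos 10° = 275.75 m.
Depth = down-dip offset × tan(dip) = 275.75 × tan 48° = 275.75 × 1.1106
Depth = 306.25 m

306 m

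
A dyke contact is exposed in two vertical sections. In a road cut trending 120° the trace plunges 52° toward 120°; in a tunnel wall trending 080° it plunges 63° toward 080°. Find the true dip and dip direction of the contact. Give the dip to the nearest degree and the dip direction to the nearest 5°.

Represent each trace as a vector plunging at its apparent dip toward its trend (east-north-up frame): v₁ = (0.533, -0.308, -0.788), v₂ = (0.447, 0.079, -0.891).
The plane normal is n = v₁ × v₂ ∝ (0.336, 0.123, 0.180).
True dip = arccos(n_z / |n|) = arccos(0.4484) = 63.4°.
Dip direction = azimuth of (n_x, n_y) = atan2(0.336, 0.123) = 70°.

true dip 63°, dip direction 070°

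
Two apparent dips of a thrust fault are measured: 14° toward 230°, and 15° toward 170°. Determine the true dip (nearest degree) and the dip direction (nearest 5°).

true dip 17°, dip direction 195°

Each apparent-dip line lies in the plane. As unit vectors (x east, y north, z up), v₁ plunges 14°→230° and v₂ plunges 15°→170°.
Cross product v₁ × v₂ gives the pole to the plane: n ∝ (-0.069, -0.233, 0.812).
True dip = arccos(n_z / |n|) = arccos(0.9580) = 16.7°.
Dip direction = atan2(-0.069, -0.233) = 196° (azimuth of n's horizontal projection).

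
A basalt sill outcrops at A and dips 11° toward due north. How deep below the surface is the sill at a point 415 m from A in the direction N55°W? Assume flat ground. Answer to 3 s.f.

The hole lies 55° from the dip direction, so the down-dip offset is 415 × cos 55° = 238.03 m.
Depth = down-dip offset × tan(dip) = 238.03 × tan 11° = 238.03 × 0.1944
Depth = 46.27 m

46.3 m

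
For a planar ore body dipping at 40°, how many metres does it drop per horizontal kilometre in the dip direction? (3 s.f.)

839 m

drop per km = 1000 × tan 40° = 1000 × 0.8391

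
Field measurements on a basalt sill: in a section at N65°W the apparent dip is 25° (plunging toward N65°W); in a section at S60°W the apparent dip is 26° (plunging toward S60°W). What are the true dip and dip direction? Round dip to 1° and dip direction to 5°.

true dip 28°, dip direction 265°

The two traces are lines in the plane: v₁ = (sin 295°·cos 25°, cos 295°·cos 25°, −sin 25°), v₂ = (sin 240°·cos 26°, cos 240°·cos 26°, −sin 26°).
Cross product v₁ × v₂ gives the pole to the plane: n ∝ (-0.358, -0.031, 0.667).
tan δ = √(n_x²+n_y²)/n_z = 0.359/0.667, so δ = 28.3°.
The horizontal component of n points toward azimuth atan2(n_x, n_y) = 265°, the dip direction.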